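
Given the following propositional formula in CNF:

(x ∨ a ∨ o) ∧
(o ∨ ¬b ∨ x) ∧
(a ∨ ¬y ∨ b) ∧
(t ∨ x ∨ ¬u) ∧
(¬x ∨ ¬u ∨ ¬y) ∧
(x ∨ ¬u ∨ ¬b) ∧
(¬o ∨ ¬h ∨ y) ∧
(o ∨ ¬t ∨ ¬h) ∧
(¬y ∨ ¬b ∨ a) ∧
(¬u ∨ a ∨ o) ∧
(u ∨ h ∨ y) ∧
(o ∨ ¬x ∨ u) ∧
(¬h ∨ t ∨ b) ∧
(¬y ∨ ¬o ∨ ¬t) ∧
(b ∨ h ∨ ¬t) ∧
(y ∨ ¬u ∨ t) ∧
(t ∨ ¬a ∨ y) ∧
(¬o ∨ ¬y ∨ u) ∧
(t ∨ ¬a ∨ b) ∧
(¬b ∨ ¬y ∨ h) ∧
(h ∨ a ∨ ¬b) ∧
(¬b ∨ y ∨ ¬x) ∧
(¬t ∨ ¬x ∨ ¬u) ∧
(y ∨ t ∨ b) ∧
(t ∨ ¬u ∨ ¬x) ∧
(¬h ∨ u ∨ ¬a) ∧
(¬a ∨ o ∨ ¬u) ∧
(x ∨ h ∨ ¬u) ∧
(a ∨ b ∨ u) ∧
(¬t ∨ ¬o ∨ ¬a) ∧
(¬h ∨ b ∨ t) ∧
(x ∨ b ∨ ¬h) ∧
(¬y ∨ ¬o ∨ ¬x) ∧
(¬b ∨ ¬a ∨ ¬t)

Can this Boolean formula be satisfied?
No

No, the formula is not satisfiable.

No assignment of truth values to the variables can make all 34 clauses true simultaneously.

The formula is UNSAT (unsatisfiable).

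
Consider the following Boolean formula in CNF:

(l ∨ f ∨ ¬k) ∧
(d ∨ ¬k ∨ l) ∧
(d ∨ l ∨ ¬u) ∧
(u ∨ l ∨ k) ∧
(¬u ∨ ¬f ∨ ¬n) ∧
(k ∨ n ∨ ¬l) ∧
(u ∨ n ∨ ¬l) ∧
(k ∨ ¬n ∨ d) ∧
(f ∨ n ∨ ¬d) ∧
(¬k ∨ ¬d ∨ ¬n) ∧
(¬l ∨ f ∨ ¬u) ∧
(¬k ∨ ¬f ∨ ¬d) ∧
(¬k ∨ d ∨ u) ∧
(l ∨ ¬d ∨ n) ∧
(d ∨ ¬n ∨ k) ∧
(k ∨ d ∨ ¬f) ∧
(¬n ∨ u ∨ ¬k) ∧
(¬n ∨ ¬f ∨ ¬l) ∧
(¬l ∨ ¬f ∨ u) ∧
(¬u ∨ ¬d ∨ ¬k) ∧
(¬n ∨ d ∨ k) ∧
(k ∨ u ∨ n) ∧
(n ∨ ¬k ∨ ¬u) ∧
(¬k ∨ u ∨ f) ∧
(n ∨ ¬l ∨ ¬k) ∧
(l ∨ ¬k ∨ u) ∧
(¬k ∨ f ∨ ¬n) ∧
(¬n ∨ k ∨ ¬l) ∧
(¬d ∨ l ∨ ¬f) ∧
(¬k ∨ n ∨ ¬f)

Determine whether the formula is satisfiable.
Yes

Yes, the formula is satisfiable.

One satisfying assignment is: l=False, f=False, n=True, k=False, u=True, d=True

Verification: With this assignment, all 30 clauses evaluate to true.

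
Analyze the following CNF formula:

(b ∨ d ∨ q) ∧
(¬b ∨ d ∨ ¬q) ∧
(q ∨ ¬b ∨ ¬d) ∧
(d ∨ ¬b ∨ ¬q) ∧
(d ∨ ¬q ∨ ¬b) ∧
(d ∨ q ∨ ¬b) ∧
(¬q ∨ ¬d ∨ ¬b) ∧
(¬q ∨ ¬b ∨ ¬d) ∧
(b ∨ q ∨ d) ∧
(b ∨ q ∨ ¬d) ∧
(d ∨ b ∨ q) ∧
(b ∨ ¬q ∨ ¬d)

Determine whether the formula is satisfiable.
Yes

Yes, the formula is satisfiable.

One satisfying assignment is: b=False, d=False, q=True

Verification: With this assignment, all 12 clauses evaluate to true.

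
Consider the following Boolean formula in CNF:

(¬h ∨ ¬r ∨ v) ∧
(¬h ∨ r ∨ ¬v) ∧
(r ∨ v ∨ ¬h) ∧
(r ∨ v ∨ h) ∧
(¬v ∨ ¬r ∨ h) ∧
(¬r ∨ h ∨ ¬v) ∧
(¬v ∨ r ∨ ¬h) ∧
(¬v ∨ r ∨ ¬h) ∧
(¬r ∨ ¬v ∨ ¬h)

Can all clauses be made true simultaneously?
Yes

Yes, the formula is satisfiable.

One satisfying assignment is: v=False, h=False, r=True

Verification: With this assignment, all 9 clauses evaluate to true.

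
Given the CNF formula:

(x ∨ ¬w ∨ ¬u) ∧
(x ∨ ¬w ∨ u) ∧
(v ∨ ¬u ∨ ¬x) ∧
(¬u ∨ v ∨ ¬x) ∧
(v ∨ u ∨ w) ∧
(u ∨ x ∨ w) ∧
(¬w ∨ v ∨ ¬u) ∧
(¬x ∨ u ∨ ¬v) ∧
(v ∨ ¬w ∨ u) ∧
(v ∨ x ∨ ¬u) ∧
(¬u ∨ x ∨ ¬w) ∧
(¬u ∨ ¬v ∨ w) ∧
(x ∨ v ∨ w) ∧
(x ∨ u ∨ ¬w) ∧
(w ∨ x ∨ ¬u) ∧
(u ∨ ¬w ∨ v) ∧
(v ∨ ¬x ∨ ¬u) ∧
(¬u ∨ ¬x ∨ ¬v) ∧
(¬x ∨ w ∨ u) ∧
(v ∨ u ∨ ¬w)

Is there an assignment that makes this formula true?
No

No, the formula is not satisfiable.

No assignment of truth values to the variables can make all 20 clauses true simultaneously.

The formula is UNSAT (unsatisfiable).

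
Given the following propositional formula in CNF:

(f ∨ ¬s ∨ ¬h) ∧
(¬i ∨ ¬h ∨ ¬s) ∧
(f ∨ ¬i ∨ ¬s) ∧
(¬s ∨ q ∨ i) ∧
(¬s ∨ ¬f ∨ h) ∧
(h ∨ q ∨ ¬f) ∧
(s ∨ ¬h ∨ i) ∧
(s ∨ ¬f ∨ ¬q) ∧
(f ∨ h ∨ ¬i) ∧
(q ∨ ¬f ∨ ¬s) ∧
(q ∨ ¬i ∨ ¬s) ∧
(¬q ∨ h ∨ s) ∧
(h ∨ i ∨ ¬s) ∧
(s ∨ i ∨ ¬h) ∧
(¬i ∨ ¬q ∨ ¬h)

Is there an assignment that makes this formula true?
Yes

Yes, the formula is satisfiable.

One satisfying assignment is: f=False, q=False, s=False, i=False, h=False

Verification: With this assignment, all 15 clauses evaluate to true.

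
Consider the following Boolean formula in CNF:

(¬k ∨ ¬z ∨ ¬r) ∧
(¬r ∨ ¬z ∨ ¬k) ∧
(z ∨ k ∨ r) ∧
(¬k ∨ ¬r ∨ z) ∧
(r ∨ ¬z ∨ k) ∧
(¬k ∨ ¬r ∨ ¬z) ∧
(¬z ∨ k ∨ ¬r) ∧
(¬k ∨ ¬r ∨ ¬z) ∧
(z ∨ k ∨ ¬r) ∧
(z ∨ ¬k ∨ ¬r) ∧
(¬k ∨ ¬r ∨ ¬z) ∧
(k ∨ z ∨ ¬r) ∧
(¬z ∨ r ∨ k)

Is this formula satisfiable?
Yes

Yes, the formula is satisfiable.

One satisfying assignment is: z=False, r=False, k=True

Verification: With this assignment, all 13 clauses evaluate to true.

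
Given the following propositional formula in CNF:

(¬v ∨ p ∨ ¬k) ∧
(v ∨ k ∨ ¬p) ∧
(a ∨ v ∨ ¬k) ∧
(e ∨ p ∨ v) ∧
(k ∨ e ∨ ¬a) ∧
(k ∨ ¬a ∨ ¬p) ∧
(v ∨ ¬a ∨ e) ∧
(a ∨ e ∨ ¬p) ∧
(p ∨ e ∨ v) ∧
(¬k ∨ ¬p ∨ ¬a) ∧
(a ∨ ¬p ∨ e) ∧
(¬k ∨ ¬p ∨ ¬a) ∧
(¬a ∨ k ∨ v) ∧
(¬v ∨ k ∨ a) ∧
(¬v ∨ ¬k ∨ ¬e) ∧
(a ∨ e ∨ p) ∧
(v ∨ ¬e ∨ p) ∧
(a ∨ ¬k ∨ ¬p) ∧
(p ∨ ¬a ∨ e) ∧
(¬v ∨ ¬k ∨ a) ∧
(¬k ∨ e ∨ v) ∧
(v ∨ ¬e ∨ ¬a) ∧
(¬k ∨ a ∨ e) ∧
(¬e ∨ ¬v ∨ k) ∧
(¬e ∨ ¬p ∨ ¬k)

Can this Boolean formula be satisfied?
No

No, the formula is not satisfiable.

No assignment of truth values to the variables can make all 25 clauses true simultaneously.

The formula is UNSAT (unsatisfiable).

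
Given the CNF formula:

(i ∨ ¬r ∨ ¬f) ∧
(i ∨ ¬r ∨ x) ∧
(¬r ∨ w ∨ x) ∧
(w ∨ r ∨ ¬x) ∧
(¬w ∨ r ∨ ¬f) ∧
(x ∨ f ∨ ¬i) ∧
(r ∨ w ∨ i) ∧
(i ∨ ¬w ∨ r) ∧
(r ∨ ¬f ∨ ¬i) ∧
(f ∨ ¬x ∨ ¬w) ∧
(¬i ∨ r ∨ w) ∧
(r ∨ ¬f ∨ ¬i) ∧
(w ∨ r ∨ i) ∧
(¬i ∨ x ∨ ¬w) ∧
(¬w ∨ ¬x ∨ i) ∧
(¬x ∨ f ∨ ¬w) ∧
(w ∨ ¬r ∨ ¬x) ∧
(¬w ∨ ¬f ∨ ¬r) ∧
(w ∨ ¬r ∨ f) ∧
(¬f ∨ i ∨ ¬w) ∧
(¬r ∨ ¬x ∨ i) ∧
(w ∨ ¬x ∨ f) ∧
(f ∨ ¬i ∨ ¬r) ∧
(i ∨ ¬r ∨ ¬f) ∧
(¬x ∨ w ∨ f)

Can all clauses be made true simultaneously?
No

No, the formula is not satisfiable.

No assignment of truth values to the variables can make all 25 clauses true simultaneously.

The formula is UNSAT (unsatisfiable).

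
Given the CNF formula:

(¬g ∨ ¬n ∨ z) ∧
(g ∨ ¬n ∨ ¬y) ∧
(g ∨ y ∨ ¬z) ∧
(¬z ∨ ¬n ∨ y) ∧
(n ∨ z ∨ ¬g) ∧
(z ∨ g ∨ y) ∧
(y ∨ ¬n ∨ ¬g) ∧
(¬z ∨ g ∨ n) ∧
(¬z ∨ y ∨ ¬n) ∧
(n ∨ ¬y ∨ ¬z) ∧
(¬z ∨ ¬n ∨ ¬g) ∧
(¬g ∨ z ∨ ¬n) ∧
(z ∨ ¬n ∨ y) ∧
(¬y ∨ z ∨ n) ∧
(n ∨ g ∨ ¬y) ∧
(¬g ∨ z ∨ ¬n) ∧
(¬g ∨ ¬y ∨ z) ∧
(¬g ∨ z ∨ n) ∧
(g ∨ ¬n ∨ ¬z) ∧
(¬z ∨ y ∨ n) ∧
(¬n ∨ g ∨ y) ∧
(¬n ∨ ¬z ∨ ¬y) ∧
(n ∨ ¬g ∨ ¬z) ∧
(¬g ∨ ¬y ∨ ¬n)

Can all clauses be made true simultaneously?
No

No, the formula is not satisfiable.

No assignment of truth values to the variables can make all 24 clauses true simultaneously.

The formula is UNSAT (unsatisfiable).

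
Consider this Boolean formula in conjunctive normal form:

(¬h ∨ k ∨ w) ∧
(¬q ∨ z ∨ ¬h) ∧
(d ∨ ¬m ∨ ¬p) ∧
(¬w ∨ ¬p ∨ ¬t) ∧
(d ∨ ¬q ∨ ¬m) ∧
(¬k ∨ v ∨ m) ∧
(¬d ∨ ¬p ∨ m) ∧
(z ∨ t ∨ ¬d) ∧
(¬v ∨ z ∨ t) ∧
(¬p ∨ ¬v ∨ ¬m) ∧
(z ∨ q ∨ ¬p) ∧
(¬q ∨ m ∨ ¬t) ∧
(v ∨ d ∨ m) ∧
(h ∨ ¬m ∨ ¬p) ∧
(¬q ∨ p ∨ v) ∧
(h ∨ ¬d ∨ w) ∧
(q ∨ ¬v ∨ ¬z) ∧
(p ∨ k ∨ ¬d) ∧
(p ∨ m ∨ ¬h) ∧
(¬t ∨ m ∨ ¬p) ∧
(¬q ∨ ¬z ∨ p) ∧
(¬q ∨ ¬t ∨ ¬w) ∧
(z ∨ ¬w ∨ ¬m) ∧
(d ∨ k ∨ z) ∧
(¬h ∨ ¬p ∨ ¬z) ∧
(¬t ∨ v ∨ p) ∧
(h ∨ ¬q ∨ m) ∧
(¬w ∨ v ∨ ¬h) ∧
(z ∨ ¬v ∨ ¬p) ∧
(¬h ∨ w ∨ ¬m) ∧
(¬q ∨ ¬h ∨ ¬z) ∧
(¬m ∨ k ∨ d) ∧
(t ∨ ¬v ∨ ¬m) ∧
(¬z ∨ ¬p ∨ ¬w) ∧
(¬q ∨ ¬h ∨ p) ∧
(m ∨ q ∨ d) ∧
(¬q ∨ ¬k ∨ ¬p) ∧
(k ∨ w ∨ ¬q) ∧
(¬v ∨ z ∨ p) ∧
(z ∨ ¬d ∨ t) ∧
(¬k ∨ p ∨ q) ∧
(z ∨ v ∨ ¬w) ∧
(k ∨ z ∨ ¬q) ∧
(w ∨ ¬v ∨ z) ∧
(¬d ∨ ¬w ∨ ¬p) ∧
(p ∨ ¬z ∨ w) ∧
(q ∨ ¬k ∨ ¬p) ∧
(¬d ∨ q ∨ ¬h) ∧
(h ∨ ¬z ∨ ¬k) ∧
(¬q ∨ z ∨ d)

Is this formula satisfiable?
No

No, the formula is not satisfiable.

No assignment of truth values to the variables can make all 50 clauses true simultaneously.

The formula is UNSAT (unsatisfiable).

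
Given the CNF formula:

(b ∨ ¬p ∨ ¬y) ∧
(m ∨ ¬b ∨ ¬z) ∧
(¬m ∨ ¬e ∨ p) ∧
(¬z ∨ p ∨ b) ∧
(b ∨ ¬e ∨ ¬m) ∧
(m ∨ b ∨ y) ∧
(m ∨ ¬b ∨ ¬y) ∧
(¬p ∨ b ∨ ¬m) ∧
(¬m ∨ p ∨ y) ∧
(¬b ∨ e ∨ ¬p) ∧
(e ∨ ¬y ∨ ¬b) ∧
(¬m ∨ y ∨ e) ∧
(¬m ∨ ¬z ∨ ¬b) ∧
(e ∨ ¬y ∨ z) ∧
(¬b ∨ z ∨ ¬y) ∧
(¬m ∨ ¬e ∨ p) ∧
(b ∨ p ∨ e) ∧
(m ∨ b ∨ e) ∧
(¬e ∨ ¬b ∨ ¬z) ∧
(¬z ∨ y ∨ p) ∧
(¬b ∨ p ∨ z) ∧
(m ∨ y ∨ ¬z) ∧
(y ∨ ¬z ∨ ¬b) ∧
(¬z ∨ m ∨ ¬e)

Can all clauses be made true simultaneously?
Yes

Yes, the formula is satisfiable.

One satisfying assignment is: p=True, y=False, b=True, m=False, e=True, z=False

Verification: With this assignment, all 24 clauses evaluate to true.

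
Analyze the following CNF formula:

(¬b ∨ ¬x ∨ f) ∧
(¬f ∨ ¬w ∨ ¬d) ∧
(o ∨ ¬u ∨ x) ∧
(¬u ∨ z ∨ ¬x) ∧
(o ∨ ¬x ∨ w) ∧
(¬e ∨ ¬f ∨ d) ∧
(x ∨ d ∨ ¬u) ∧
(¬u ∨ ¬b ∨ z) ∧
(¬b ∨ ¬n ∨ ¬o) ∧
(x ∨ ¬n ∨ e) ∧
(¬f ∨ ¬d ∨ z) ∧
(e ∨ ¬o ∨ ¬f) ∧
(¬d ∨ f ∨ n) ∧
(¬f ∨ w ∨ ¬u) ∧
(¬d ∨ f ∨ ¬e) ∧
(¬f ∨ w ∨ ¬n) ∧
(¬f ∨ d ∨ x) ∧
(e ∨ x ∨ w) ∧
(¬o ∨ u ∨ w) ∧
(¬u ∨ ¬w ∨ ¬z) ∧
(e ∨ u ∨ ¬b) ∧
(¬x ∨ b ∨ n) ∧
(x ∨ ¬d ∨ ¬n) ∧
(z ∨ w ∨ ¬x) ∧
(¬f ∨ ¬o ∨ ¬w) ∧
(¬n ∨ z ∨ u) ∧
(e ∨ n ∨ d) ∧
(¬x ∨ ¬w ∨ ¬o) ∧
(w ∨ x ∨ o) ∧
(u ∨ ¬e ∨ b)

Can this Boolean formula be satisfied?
Yes

Yes, the formula is satisfiable.

One satisfying assignment is: n=False, w=True, b=True, x=False, u=False, z=False, e=True, d=False, o=True, f=False

Verification: With this assignment, all 30 clauses evaluate to true.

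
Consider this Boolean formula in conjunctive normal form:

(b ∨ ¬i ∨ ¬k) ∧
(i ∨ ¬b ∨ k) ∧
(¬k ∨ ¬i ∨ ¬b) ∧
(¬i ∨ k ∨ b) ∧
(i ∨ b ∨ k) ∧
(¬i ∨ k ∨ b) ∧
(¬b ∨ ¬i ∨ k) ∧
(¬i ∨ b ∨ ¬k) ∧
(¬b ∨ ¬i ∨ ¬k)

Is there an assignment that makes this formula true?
Yes

Yes, the formula is satisfiable.

One satisfying assignment is: k=True, i=False, b=True

Verification: With this assignment, all 9 clauses evaluate to true.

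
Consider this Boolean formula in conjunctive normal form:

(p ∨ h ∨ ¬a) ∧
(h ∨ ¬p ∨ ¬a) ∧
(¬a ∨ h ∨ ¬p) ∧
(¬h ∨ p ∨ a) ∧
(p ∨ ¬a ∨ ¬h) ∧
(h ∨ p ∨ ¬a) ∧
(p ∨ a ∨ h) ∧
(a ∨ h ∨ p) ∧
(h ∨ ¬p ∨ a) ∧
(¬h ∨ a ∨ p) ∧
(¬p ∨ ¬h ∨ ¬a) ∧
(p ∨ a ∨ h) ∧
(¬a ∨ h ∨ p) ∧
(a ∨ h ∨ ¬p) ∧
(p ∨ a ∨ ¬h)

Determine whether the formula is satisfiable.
Yes

Yes, the formula is satisfiable.

One satisfying assignment is: p=True, a=False, h=True

Verification: With this assignment, all 15 clauses evaluate to true.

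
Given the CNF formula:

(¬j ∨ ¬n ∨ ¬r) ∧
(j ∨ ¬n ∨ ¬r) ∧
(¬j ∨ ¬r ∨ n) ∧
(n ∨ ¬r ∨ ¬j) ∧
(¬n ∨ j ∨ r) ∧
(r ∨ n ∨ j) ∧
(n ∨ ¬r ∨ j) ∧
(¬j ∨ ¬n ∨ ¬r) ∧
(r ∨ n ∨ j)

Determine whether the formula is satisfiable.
Yes

Yes, the formula is satisfiable.

One satisfying assignment is: r=False, j=True, n=False

Verification: With this assignment, all 9 clauses evaluate to true.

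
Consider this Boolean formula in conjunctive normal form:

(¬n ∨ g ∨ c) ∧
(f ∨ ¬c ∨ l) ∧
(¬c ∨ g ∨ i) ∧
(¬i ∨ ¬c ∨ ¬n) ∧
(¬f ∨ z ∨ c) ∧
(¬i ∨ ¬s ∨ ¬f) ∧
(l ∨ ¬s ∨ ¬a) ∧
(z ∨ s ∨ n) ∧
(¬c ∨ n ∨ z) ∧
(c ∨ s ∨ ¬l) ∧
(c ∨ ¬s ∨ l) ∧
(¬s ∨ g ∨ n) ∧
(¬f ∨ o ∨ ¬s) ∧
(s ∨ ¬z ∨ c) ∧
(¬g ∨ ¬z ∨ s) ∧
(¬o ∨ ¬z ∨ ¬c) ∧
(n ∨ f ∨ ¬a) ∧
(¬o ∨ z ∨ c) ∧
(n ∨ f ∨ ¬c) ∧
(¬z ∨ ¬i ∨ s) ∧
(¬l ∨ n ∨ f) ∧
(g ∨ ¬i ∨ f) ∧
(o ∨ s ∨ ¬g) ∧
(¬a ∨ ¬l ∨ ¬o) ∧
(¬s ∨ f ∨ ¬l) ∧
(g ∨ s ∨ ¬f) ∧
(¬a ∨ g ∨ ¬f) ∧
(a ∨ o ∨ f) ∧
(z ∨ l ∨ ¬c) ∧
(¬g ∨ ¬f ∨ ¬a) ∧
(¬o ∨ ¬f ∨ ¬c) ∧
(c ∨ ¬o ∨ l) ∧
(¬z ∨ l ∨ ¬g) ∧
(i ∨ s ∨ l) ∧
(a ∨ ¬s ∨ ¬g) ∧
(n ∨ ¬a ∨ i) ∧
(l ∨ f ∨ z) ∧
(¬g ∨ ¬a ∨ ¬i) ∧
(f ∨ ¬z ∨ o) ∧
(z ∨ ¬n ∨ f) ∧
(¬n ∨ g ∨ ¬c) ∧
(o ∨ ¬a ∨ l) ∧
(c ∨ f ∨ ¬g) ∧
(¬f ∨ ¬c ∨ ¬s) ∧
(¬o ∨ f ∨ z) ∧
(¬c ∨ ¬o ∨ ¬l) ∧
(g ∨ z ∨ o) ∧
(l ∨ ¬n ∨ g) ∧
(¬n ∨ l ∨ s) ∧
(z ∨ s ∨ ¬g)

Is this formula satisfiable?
No

No, the formula is not satisfiable.

No assignment of truth values to the variables can make all 50 clauses true simultaneously.

The formula is UNSAT (unsatisfiable).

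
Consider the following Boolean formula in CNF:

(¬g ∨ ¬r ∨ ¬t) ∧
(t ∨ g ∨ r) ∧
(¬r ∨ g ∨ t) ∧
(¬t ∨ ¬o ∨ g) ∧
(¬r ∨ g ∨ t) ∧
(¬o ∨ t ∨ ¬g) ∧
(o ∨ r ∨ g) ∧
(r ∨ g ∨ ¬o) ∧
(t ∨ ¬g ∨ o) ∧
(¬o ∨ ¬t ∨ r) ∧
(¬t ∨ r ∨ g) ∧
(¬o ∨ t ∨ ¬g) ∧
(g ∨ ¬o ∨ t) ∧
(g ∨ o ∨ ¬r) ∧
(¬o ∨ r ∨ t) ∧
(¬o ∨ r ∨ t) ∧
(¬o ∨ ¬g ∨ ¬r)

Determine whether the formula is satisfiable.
Yes

Yes, the formula is satisfiable.

One satisfying assignment is: t=True, o=False, g=True, r=False

Verification: With this assignment, all 17 clauses evaluate to true.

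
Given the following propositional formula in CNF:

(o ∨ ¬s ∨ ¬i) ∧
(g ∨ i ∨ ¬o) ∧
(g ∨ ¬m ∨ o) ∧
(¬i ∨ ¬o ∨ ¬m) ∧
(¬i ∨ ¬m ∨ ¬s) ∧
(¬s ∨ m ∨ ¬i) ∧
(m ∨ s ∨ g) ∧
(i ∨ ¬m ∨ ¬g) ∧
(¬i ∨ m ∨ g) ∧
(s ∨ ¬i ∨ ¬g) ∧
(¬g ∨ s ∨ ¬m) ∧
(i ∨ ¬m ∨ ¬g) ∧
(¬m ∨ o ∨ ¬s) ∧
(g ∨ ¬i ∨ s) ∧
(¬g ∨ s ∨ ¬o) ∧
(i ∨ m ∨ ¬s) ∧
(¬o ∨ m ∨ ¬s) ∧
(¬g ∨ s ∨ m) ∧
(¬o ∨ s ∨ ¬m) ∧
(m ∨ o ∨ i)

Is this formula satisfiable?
No

No, the formula is not satisfiable.

No assignment of truth values to the variables can make all 20 clauses true simultaneously.

The formula is UNSAT (unsatisfiable).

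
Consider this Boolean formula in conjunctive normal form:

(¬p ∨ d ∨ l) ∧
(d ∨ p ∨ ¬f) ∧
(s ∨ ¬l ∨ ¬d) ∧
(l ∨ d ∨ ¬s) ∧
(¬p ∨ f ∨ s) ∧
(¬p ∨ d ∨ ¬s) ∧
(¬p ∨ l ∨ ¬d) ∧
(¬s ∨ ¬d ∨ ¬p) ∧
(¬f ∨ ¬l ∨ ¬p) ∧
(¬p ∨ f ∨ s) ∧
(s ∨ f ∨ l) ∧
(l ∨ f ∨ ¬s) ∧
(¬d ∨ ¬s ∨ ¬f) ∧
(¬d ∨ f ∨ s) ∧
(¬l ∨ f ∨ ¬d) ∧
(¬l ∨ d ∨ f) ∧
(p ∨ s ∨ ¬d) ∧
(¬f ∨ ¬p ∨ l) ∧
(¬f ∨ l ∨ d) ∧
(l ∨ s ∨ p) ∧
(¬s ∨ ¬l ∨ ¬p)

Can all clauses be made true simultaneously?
No

No, the formula is not satisfiable.

No assignment of truth values to the variables can make all 21 clauses true simultaneously.

The formula is UNSAT (unsatisfiable).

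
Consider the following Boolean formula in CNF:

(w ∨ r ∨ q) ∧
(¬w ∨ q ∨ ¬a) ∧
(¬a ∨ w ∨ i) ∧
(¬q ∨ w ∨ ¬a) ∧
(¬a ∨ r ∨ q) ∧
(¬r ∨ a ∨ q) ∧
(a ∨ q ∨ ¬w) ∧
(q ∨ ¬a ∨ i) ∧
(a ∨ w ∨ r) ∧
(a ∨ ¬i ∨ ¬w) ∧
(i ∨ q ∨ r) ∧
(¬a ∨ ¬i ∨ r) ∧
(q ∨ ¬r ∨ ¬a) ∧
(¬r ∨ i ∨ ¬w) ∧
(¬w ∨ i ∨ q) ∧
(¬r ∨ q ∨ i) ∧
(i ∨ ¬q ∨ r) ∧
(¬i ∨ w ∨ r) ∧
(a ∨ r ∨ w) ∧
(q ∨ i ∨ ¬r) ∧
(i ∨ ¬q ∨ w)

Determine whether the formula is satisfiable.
Yes

Yes, the formula is satisfiable.

One satisfying assignment is: r=True, w=True, a=True, i=True, q=True

Verification: With this assignment, all 21 clauses evaluate to true.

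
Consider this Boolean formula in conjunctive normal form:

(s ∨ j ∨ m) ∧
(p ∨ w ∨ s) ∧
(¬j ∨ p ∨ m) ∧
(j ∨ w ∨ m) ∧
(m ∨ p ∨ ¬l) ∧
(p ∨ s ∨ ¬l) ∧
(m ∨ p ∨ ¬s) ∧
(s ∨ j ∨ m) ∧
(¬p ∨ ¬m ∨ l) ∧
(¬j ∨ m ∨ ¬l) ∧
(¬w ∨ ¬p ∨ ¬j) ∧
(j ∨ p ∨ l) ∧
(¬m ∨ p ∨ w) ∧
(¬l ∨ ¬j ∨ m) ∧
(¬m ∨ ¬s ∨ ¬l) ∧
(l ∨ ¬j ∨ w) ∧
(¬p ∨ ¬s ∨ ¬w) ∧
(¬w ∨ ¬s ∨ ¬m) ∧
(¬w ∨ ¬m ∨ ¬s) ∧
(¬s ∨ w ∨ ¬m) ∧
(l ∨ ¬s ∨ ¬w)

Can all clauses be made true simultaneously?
Yes

Yes, the formula is satisfiable.

One satisfying assignment is: m=True, j=True, p=False, l=False, s=False, w=True

Verification: With this assignment, all 21 clauses evaluate to true.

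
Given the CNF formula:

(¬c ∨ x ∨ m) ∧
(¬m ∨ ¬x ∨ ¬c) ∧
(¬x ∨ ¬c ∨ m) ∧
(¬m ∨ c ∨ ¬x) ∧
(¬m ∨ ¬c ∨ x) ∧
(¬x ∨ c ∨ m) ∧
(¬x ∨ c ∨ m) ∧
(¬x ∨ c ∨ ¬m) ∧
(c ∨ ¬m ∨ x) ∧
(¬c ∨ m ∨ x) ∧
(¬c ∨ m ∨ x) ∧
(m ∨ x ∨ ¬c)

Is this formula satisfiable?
Yes

Yes, the formula is satisfiable.

One satisfying assignment is: x=False, m=False, c=False

Verification: With this assignment, all 12 clauses evaluate to true.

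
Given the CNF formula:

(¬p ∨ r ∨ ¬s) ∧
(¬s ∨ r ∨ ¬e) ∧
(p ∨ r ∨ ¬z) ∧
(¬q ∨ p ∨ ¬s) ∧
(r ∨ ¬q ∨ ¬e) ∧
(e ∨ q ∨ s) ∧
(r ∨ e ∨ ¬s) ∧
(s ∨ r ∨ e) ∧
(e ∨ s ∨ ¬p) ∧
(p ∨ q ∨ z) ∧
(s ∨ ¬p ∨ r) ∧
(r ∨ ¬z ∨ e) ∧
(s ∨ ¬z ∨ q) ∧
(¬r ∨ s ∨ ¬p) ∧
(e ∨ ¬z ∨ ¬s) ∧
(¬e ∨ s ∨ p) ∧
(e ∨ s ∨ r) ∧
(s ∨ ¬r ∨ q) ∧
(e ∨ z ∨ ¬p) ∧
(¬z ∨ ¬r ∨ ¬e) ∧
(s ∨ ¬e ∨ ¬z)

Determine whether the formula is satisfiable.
Yes

Yes, the formula is satisfiable.

One satisfying assignment is: s=True, p=True, z=False, r=True, e=True, q=False

Verification: With this assignment, all 21 clauses evaluate to true.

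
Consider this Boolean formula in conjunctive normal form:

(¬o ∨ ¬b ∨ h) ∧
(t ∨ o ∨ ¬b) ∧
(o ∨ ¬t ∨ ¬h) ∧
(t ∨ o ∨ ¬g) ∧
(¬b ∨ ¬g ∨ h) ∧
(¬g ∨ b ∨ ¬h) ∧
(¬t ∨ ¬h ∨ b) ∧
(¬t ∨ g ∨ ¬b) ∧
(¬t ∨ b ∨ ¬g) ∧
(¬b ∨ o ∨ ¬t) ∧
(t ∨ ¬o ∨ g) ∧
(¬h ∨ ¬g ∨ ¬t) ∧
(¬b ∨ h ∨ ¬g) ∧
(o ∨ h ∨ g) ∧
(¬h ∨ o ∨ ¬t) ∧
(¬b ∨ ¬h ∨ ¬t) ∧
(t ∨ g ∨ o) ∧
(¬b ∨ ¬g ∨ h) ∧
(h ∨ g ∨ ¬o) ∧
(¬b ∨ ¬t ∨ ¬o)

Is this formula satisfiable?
Yes

Yes, the formula is satisfiable.

One satisfying assignment is: t=False, g=True, b=False, o=True, h=False

Verification: With this assignment, all 20 clauses evaluate to true.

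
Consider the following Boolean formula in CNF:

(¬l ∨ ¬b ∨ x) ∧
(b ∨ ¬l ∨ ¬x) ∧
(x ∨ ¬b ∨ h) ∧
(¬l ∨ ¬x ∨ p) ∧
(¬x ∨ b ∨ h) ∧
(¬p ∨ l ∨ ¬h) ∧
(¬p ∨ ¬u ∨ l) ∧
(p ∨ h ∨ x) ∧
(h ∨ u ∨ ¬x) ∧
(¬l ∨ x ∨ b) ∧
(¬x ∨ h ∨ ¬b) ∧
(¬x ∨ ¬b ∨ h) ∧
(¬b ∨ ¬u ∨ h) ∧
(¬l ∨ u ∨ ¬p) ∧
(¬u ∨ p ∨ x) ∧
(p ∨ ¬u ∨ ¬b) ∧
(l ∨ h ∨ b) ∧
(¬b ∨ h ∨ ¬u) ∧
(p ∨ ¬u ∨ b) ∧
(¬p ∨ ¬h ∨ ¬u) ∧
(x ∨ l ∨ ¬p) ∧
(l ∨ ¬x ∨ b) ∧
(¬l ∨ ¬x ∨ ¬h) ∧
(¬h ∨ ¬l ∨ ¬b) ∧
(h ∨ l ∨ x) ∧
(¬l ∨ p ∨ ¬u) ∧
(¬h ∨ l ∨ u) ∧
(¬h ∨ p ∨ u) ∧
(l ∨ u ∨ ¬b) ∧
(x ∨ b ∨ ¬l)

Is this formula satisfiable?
No

No, the formula is not satisfiable.

No assignment of truth values to the variables can make all 30 clauses true simultaneously.

The formula is UNSAT (unsatisfiable).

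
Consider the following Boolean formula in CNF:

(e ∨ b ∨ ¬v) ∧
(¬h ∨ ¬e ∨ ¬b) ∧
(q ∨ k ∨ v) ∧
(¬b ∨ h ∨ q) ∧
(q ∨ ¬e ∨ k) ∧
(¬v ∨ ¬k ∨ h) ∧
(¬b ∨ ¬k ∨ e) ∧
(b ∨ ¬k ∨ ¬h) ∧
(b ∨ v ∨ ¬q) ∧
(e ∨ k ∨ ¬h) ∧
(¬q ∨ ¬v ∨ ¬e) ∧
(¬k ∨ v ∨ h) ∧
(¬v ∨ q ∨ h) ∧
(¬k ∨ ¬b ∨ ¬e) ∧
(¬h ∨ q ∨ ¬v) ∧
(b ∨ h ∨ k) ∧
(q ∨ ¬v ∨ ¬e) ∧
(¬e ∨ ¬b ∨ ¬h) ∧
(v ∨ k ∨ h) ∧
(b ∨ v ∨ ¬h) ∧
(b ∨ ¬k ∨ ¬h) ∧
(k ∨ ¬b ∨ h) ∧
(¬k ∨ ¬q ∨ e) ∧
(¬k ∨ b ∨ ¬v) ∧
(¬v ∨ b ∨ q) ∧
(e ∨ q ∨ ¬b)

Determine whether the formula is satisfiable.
No

No, the formula is not satisfiable.

No assignment of truth values to the variables can make all 26 clauses true simultaneously.

The formula is UNSAT (unsatisfiable).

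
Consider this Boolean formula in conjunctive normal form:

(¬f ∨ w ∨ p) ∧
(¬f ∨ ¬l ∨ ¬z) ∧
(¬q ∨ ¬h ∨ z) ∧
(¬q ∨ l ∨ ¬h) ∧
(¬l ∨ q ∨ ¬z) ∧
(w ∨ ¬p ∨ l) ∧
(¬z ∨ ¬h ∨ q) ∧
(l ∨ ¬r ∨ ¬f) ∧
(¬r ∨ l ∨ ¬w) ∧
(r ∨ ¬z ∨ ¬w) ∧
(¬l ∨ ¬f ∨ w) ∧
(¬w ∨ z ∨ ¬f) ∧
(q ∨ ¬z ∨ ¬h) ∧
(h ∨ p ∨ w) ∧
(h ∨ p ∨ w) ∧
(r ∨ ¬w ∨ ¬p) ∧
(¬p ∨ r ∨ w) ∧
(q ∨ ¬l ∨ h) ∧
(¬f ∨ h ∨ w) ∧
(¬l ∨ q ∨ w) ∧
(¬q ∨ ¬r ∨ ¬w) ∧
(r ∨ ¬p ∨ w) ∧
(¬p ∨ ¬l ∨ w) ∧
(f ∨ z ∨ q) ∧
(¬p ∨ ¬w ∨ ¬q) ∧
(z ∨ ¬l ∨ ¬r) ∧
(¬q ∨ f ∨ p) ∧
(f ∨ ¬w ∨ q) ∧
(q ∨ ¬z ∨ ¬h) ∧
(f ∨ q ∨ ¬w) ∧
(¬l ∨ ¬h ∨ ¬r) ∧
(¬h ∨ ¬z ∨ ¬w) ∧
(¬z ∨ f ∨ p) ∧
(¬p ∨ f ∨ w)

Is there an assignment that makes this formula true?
No

No, the formula is not satisfiable.

No assignment of truth values to the variables can make all 34 clauses true simultaneously.

The formula is UNSAT (unsatisfiable).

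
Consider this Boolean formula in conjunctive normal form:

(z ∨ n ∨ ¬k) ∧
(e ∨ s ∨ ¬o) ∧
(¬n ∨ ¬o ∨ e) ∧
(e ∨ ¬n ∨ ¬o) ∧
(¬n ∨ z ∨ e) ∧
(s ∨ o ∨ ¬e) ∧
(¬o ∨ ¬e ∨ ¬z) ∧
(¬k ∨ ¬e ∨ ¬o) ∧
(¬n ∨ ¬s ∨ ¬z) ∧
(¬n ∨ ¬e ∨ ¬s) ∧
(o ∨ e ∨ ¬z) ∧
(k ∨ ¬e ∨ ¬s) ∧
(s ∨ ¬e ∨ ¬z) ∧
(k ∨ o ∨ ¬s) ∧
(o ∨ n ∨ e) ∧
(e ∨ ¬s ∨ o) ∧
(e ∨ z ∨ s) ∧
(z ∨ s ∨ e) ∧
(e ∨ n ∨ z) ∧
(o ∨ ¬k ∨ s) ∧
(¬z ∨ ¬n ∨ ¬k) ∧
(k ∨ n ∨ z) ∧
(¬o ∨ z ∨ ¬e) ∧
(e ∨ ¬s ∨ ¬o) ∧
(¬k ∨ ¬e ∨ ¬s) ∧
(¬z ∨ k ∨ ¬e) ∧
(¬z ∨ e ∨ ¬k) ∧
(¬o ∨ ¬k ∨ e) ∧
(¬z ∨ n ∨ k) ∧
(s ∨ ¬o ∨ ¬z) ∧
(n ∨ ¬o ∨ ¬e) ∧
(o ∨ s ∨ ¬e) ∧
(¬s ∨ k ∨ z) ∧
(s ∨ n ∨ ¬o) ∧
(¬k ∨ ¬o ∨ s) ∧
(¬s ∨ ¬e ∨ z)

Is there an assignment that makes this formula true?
No

No, the formula is not satisfiable.

No assignment of truth values to the variables can make all 36 clauses true simultaneously.

The formula is UNSAT (unsatisfiable).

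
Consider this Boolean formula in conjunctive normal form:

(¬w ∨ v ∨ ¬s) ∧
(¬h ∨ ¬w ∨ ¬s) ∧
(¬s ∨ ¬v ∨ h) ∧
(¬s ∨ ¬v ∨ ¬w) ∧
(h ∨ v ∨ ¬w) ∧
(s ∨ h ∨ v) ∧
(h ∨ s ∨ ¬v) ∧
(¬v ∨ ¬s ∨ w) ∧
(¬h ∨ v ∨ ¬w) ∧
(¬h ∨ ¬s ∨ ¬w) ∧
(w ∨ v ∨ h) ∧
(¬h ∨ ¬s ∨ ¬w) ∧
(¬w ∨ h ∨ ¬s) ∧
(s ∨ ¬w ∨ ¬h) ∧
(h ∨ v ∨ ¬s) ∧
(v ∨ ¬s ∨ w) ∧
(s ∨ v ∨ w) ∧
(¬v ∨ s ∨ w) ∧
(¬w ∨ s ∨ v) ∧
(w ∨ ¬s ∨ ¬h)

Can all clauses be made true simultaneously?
No

No, the formula is not satisfiable.

No assignment of truth values to the variables can make all 20 clauses true simultaneously.

The formula is UNSAT (unsatisfiable).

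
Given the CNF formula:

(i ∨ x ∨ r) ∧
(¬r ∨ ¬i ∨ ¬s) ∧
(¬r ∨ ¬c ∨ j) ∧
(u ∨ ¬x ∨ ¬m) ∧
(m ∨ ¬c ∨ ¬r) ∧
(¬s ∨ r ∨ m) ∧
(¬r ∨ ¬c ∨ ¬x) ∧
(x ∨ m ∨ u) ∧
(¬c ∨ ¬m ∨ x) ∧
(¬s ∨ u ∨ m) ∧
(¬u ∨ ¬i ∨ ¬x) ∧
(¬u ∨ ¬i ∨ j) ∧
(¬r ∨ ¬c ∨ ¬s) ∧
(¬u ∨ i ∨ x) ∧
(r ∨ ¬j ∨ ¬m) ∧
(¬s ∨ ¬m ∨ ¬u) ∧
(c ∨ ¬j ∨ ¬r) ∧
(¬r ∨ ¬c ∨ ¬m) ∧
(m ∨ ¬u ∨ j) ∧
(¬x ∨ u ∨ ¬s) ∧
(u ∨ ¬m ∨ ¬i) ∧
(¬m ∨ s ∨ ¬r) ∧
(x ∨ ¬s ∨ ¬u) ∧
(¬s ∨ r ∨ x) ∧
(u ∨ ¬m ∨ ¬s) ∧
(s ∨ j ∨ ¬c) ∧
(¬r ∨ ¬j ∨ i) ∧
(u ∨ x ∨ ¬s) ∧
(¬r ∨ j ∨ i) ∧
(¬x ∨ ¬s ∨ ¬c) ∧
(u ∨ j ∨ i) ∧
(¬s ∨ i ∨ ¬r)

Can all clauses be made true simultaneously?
Yes

Yes, the formula is satisfiable.

One satisfying assignment is: m=False, x=True, i=True, j=False, r=False, s=False, u=False, c=False

Verification: With this assignment, all 32 clauses evaluate to true.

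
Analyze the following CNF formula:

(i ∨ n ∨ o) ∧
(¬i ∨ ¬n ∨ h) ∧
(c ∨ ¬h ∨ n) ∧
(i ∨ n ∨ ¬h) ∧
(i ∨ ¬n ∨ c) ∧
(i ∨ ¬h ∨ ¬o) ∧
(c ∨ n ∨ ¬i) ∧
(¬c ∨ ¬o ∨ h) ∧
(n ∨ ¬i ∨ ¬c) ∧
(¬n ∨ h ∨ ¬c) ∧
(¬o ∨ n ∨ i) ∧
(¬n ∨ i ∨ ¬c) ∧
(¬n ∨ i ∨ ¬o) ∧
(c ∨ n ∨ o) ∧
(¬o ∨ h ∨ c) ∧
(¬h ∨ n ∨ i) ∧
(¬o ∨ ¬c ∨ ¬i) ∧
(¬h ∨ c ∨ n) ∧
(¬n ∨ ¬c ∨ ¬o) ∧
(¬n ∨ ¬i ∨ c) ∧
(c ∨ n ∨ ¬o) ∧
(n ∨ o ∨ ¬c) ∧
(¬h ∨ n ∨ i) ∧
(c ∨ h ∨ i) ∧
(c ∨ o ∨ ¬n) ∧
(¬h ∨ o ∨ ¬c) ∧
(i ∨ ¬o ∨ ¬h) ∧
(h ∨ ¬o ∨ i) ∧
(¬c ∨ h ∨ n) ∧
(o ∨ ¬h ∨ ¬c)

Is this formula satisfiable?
No

No, the formula is not satisfiable.

No assignment of truth values to the variables can make all 30 clauses true simultaneously.

The formula is UNSAT (unsatisfiable).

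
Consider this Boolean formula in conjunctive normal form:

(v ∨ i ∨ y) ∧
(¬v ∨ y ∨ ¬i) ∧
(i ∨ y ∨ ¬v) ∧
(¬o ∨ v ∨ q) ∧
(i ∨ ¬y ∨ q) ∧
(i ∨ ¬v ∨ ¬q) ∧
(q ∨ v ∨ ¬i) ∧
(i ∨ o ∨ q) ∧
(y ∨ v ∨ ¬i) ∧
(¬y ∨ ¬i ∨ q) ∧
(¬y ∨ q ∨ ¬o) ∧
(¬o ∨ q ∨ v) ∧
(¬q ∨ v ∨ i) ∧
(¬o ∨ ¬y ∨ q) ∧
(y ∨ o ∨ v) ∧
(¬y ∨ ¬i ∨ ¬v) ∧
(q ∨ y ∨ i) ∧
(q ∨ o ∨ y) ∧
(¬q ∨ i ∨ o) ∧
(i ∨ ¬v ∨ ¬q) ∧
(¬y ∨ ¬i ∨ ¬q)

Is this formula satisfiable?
No

No, the formula is not satisfiable.

No assignment of truth values to the variables can make all 21 clauses true simultaneously.

The formula is UNSAT (unsatisfiable).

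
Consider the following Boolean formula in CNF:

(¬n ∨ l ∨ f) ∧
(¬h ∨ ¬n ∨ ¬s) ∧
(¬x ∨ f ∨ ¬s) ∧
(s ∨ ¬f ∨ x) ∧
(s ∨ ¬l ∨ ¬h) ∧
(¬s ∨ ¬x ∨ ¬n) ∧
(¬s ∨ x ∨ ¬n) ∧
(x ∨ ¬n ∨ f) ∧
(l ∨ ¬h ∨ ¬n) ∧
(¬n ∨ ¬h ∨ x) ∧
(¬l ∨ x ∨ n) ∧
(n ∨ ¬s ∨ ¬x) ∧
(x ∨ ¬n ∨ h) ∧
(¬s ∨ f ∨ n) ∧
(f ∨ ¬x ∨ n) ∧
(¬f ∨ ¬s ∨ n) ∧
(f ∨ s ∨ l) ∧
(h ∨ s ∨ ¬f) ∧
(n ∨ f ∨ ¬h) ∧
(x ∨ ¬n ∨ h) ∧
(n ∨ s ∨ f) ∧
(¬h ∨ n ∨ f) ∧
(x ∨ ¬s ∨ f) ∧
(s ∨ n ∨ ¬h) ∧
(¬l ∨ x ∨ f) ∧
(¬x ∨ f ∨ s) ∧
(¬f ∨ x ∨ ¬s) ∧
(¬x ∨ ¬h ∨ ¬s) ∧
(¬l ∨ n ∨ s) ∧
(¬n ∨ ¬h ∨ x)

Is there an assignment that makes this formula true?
No

No, the formula is not satisfiable.

No assignment of truth values to the variables can make all 30 clauses true simultaneously.

The formula is UNSAT (unsatisfiable).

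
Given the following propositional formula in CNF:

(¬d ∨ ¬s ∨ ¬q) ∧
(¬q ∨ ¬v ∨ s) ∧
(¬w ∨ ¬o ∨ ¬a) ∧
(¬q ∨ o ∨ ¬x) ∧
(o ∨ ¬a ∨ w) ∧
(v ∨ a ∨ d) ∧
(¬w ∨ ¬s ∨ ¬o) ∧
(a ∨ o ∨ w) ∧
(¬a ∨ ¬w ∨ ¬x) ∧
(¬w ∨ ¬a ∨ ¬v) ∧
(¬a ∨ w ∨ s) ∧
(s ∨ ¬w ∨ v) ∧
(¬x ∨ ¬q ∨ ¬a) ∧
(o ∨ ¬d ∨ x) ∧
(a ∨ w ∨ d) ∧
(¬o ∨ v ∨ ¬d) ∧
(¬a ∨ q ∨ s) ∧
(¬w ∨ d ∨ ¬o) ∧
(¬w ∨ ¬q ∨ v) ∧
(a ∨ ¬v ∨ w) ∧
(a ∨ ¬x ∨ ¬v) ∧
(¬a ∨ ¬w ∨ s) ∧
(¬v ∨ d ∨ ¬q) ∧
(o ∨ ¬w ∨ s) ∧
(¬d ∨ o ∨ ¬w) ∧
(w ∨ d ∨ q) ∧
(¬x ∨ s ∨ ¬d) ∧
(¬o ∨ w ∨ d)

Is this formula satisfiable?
Yes

Yes, the formula is satisfiable.

One satisfying assignment is: v=True, w=True, o=False, x=False, s=True, q=False, a=False, d=False

Verification: With this assignment, all 28 clauses evaluate to true.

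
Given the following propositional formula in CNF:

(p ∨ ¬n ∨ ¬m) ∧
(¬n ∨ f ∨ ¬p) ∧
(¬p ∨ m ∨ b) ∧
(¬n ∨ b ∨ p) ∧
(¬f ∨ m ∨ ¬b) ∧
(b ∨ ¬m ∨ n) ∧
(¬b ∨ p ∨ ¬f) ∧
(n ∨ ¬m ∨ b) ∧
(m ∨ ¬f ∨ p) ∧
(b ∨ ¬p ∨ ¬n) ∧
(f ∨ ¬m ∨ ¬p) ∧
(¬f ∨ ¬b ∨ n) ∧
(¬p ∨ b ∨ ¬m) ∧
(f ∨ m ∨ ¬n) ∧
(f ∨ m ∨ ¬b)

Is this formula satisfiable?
Yes

Yes, the formula is satisfiable.

One satisfying assignment is: f=False, n=False, m=False, p=False, b=False

Verification: With this assignment, all 15 clauses evaluate to true.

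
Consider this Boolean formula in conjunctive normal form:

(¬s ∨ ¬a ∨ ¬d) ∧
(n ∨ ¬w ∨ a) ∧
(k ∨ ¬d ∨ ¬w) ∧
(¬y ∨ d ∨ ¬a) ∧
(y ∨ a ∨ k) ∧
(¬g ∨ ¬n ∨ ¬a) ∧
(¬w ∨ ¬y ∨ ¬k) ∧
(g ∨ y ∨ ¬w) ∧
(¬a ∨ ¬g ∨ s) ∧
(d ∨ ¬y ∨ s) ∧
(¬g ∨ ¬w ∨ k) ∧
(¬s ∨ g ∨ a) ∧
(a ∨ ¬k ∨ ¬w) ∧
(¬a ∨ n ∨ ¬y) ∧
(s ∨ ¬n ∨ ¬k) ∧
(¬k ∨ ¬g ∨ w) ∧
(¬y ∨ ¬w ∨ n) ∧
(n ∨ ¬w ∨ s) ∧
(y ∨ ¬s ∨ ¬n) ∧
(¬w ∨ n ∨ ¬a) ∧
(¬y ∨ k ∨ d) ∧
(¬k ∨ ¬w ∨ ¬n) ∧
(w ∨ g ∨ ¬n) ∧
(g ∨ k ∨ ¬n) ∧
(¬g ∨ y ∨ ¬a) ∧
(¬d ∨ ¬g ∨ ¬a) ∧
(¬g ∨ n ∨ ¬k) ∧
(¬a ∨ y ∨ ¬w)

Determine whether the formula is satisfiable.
Yes

Yes, the formula is satisfiable.

One satisfying assignment is: y=False, w=False, s=False, k=False, a=True, n=False, g=False, d=False

Verification: With this assignment, all 28 clauses evaluate to true.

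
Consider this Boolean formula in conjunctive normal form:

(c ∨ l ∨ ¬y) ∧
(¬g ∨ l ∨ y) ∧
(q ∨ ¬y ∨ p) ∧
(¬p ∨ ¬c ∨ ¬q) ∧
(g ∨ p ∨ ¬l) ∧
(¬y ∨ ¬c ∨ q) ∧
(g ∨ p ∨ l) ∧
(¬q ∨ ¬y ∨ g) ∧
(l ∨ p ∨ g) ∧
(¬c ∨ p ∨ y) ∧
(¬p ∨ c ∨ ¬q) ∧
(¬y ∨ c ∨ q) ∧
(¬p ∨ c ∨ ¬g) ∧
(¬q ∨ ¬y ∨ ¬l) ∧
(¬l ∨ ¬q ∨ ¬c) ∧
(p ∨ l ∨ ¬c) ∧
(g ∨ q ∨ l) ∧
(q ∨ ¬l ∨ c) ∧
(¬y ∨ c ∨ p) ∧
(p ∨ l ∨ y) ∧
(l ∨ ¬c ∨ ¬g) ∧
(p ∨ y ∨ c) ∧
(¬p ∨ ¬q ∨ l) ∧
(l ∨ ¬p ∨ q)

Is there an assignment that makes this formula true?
Yes

Yes, the formula is satisfiable.

One satisfying assignment is: y=False, p=True, l=True, g=False, q=False, c=True

Verification: With this assignment, all 24 clauses evaluate to true.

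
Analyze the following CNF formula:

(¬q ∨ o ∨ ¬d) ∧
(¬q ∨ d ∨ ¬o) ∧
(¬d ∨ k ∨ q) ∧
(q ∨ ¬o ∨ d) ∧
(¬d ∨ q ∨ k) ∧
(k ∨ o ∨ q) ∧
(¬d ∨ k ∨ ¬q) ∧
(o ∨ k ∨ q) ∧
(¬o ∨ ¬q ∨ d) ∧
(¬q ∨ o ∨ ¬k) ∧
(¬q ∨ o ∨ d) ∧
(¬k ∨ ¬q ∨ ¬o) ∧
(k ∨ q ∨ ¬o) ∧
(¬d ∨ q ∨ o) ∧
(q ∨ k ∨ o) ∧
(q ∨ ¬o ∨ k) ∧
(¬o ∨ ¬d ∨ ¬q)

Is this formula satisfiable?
Yes

Yes, the formula is satisfiable.

One satisfying assignment is: k=True, o=False, q=False, d=False

Verification: With this assignment, all 17 clauses evaluate to true.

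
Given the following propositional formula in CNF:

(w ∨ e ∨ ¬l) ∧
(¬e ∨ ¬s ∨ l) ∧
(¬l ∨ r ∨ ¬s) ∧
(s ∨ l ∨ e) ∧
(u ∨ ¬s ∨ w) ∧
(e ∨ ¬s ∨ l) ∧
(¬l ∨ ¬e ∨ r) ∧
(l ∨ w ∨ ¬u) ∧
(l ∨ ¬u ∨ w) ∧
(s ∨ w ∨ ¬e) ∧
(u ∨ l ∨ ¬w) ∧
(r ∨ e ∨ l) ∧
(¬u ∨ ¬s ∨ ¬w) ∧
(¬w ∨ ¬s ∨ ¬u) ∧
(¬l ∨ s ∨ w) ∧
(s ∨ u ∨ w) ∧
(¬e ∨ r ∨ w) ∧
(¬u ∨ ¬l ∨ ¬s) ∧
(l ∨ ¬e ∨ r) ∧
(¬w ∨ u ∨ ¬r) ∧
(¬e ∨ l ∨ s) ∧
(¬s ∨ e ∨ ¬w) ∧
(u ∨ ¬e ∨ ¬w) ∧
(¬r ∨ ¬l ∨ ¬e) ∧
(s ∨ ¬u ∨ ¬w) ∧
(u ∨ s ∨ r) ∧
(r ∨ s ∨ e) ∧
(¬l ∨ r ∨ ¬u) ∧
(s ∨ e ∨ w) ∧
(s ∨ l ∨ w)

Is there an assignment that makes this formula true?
No

No, the formula is not satisfiable.

No assignment of truth values to the variables can make all 30 clauses true simultaneously.

The formula is UNSAT (unsatisfiable).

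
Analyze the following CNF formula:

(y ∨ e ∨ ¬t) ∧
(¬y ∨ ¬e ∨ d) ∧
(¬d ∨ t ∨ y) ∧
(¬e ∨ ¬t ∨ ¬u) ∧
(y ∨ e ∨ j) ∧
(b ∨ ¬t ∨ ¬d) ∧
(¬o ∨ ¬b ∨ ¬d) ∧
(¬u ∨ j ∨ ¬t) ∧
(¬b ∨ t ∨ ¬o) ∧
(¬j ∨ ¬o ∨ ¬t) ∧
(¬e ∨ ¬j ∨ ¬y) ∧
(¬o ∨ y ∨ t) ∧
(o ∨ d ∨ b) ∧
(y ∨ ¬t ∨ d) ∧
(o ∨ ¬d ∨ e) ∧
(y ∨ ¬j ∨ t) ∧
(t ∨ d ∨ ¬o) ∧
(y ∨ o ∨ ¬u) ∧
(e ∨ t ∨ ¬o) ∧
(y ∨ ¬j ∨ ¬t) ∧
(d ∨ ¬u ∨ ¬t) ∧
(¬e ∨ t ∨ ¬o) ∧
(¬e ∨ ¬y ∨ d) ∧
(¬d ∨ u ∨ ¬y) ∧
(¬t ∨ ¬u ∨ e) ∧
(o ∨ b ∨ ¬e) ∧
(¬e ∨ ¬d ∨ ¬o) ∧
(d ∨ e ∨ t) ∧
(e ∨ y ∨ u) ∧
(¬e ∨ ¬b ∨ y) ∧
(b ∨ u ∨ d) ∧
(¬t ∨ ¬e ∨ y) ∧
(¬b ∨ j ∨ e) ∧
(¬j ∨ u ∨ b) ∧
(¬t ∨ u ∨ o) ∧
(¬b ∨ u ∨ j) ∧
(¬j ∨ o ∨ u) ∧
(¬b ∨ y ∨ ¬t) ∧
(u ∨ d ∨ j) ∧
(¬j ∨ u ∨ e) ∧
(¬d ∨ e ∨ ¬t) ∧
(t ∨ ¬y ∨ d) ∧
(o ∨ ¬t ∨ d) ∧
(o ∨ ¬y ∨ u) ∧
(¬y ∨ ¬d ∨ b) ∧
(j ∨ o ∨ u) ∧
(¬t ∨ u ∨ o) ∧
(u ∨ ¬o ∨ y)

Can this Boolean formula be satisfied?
Yes

Yes, the formula is satisfiable.

One satisfying assignment is: b=True, y=True, t=False, u=True, o=False, d=True, e=True, j=False

Verification: With this assignment, all 48 clauses evaluate to true.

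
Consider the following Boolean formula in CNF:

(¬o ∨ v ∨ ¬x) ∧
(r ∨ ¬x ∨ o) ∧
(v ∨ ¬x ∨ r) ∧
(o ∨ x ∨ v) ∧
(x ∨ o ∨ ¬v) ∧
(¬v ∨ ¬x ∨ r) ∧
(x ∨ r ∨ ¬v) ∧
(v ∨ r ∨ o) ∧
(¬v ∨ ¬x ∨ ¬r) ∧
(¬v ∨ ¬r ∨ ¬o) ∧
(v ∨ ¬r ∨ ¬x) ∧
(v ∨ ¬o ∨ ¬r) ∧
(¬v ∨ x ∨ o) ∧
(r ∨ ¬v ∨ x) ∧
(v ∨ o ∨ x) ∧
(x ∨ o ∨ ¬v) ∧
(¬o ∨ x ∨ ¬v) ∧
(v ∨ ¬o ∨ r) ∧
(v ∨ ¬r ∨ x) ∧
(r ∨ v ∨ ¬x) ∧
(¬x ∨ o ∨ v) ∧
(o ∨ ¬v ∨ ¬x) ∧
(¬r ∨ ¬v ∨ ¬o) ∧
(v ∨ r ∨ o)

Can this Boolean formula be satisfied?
No

No, the formula is not satisfiable.

No assignment of truth values to the variables can make all 24 clauses true simultaneously.

The formula is UNSAT (unsatisfiable).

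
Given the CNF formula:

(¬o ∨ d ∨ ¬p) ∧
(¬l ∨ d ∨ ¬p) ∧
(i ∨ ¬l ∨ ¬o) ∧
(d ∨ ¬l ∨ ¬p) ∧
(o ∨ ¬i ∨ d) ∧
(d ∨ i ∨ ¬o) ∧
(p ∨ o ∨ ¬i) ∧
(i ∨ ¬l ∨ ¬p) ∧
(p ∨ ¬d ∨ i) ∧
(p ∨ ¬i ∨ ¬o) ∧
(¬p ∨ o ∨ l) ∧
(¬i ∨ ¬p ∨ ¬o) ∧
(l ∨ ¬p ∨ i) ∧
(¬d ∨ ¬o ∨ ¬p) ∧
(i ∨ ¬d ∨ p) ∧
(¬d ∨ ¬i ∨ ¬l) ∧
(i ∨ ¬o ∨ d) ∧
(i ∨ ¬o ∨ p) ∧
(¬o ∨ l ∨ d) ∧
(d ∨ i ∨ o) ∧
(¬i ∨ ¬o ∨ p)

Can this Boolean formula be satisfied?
No

No, the formula is not satisfiable.

No assignment of truth values to the variables can make all 21 clauses true simultaneously.

The formula is UNSAT (unsatisfiable).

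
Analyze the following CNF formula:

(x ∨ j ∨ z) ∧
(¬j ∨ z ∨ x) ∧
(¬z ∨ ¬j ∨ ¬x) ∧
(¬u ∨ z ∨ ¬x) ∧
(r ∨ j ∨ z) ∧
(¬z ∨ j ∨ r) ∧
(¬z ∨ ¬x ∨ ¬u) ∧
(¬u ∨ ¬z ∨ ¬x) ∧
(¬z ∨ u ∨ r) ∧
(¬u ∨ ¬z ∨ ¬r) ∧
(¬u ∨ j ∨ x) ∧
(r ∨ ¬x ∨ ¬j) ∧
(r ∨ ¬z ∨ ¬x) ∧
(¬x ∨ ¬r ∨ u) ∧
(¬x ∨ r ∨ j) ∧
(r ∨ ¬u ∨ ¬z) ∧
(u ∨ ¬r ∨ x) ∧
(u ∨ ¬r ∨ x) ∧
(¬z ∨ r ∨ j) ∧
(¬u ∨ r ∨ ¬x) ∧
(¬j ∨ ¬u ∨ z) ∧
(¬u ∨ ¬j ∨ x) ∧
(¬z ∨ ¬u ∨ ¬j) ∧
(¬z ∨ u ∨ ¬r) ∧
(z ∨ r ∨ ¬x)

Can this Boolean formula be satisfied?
No

No, the formula is not satisfiable.

No assignment of truth values to the variables can make all 25 clauses true simultaneously.

The formula is UNSAT (unsatisfiable).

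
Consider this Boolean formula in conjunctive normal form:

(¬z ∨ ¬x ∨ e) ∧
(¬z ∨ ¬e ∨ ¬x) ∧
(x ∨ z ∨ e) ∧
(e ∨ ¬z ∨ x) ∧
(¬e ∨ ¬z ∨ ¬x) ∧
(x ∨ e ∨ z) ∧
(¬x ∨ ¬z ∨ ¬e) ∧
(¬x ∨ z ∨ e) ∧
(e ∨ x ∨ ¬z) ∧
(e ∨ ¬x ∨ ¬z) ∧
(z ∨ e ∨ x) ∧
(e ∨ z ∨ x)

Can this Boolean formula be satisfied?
Yes

Yes, the formula is satisfiable.

One satisfying assignment is: z=False, e=True, x=False

Verification: With this assignment, all 12 clauses evaluate to true.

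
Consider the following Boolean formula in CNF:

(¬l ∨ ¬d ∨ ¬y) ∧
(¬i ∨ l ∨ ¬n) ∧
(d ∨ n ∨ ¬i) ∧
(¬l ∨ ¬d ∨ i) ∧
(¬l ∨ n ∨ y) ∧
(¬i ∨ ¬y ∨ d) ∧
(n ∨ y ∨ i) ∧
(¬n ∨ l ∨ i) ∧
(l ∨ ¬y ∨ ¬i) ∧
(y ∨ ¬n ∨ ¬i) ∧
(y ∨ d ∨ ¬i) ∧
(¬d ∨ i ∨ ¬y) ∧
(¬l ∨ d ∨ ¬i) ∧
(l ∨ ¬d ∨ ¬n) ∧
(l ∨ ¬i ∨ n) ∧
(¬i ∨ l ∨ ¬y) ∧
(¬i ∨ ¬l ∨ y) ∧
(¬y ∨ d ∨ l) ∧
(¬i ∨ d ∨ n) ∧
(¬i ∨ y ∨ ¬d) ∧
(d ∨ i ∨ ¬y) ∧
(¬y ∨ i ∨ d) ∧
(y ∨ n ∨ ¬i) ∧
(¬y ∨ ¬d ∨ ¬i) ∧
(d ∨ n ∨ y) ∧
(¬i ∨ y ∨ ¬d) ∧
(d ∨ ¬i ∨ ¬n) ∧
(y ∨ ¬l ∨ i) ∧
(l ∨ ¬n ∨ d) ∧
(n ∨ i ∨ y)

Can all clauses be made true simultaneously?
No

No, the formula is not satisfiable.

No assignment of truth values to the variables can make all 30 clauses true simultaneously.

The formula is UNSAT (unsatisfiable).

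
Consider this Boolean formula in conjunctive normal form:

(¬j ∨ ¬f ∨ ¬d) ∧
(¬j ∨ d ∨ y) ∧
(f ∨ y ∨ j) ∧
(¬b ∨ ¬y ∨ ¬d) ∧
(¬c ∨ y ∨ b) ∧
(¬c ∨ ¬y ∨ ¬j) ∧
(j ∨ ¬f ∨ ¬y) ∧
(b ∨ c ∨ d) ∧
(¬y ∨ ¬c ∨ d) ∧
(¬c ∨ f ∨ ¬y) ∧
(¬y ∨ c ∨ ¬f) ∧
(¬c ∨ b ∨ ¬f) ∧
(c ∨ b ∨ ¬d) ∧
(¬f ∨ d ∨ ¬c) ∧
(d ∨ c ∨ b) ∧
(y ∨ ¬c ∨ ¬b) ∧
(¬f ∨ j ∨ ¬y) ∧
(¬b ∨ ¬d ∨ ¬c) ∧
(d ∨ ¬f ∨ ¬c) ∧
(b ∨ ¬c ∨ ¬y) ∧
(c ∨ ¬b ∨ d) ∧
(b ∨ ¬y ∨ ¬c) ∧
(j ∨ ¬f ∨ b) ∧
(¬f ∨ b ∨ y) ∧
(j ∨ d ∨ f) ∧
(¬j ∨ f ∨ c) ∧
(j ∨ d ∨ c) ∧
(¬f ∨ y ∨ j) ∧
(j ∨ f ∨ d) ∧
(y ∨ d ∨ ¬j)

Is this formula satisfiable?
No

No, the formula is not satisfiable.

No assignment of truth values to the variables can make all 30 clauses true simultaneously.

The formula is UNSAT (unsatisfiable).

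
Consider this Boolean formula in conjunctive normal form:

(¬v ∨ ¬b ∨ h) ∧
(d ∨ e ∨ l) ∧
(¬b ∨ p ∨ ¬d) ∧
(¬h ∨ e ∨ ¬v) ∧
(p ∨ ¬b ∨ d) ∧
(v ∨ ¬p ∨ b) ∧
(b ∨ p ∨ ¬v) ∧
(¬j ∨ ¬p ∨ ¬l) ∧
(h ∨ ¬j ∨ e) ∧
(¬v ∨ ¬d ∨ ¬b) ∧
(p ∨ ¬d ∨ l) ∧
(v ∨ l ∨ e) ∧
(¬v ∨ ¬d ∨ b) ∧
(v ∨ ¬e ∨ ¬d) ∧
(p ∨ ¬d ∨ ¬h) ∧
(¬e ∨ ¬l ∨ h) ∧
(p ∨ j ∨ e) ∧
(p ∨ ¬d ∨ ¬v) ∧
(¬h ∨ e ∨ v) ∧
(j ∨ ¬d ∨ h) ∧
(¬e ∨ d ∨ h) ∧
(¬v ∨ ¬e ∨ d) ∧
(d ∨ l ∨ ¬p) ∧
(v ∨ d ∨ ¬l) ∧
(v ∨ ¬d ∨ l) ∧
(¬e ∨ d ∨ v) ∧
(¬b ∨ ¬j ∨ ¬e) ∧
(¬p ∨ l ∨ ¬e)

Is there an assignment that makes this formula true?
Yes

Yes, the formula is satisfiable.

One satisfying assignment is: e=False, j=False, h=False, b=False, d=False, l=True, p=True, v=True

Verification: With this assignment, all 28 clauses evaluate to true.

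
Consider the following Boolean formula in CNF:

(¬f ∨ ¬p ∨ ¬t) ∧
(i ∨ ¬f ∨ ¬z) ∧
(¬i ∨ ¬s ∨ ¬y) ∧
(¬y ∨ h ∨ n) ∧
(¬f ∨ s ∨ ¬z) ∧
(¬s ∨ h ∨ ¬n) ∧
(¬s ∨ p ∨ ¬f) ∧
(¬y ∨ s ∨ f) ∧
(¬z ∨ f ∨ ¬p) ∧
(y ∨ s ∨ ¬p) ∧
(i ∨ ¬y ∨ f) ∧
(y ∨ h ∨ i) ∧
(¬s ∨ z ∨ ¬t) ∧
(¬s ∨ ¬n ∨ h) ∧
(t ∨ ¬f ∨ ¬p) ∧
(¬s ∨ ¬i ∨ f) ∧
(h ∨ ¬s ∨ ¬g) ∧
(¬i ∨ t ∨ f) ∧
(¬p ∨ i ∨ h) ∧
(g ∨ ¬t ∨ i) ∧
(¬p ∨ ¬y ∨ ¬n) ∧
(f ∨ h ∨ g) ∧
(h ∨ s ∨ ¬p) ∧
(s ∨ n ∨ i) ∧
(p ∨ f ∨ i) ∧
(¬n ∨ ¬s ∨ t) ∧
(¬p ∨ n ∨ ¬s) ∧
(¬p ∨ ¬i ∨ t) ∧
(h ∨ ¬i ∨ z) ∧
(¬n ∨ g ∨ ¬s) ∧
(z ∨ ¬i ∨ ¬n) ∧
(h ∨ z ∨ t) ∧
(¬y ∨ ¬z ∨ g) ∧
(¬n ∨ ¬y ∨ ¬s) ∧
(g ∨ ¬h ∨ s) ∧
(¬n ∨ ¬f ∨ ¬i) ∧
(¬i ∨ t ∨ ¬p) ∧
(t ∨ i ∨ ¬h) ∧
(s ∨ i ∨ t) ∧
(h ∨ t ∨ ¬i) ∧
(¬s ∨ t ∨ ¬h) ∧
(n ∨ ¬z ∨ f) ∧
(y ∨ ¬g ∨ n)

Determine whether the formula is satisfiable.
Yes

Yes, the formula is satisfiable.

One satisfying assignment is: n=False, y=True, s=False, g=True, p=False, i=True, z=False, h=True, t=True, f=True

Verification: With this assignment, all 43 clauses evaluate to true.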